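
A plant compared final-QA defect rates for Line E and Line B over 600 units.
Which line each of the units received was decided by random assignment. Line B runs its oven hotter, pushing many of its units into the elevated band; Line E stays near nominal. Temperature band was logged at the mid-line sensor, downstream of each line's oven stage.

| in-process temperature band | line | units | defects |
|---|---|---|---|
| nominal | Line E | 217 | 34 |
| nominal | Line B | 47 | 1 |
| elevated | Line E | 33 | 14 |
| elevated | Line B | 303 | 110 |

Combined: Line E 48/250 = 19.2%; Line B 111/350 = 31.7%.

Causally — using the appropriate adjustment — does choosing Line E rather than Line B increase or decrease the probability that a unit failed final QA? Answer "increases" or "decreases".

The stratified and pooled comparisons disagree (Line B wins within each in-process temperature band; Line E wins overall), so the answer turns on the causal role of in-process temperature band.
In-process temperature band is recorded after the line and is itself shifted by it — it sits on the causal path from line to outcome. Conditioning on a mediator would strip out part of the effect we want; the pooled comparison gives the total causal effect.
Pooled: Line E 19.2% vs Line B 31.7%; Line E is lower overall.

decreases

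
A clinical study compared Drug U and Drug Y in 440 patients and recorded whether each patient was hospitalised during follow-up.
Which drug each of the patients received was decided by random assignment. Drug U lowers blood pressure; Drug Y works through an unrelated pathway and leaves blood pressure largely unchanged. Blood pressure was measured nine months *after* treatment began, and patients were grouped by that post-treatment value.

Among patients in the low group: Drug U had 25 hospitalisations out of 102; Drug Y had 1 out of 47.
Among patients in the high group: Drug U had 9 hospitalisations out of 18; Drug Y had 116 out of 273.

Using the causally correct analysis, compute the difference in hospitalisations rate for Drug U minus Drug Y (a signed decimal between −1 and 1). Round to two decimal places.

Because the drug influences blood pressure, blood pressure is a post-treatment mediator, not a confounder. Stratifying on it would bias the estimate; the causal effect is the crude pooled difference.
The causal difference is the pooled difference: 0.283 − 0.366 = -0.082.

-0.08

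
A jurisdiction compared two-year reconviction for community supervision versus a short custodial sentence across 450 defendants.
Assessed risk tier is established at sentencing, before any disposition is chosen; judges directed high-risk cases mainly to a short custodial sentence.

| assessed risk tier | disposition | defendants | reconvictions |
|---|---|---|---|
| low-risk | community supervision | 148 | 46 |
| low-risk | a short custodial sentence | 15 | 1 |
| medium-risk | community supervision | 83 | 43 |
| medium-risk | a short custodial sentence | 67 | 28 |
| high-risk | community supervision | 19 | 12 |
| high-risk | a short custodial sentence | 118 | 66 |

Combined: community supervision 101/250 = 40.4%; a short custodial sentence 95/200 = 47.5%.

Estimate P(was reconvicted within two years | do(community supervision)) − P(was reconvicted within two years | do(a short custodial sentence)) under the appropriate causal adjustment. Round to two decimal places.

Within every assessed risk tier level a short custodial sentence has the lower rate, yet pooled community supervision does — Simpson's reversal.
Here assessed risk tier is a common cause — it drives both which disposition a case falls under and the outcome. The crude comparison mixes populations; the stratum-specific rates are the causally relevant ones.
Adjusting over the population distribution of assessed risk tier: 0.362·(0.311−0.067) + 0.333·(0.518−0.418) + 0.304·(0.632−0.559) = +0.144.

+0.14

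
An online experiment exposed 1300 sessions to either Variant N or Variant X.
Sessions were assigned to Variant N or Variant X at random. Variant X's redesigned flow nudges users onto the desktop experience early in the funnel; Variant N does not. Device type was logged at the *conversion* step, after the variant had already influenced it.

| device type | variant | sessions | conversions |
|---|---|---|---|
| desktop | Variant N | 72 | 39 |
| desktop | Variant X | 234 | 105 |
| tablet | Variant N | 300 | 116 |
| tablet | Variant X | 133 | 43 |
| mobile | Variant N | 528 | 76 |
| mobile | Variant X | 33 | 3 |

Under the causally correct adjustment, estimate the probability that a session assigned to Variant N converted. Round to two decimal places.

The device type-specific comparison favours Variant N throughout, but the pooled figures favour Variant X. The question is whether to condition on device type.
Device type is downstream of the variant. One should not condition on a consequence of treatment, so the overall rates are the right comparison.
So P(outcome | do(Variant N)) is just the pooled rate for Variant N: 231/900 = 0.257.

0.26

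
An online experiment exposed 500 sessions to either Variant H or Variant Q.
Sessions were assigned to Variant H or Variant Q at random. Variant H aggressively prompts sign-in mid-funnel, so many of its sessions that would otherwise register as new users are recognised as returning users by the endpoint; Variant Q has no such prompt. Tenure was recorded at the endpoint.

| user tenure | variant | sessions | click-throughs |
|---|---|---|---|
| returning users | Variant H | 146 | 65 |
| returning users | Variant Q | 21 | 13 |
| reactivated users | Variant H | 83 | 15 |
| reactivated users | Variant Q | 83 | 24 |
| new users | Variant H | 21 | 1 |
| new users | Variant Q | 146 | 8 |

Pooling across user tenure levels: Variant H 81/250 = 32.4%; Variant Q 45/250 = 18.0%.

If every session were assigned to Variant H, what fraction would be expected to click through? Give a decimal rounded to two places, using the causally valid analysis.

0.32

User tenure lies on the pathway variant → user tenure → outcome, so adjusting for it blocks the indirect effect. For the total causal effect of variant, use the unadjusted pooled rates.
So P(outcome | do(Variant H)) is just the pooled rate for Variant H: 81/250 = 0.324.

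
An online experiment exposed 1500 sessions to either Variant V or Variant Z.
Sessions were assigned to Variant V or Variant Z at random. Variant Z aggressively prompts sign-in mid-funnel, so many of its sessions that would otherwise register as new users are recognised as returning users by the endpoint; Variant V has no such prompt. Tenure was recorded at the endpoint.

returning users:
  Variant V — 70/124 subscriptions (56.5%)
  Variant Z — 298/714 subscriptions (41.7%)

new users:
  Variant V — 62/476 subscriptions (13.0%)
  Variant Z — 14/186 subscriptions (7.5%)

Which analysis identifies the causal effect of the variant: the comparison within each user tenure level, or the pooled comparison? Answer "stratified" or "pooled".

pooled

Variant V is higher inside every user tenure stratum but Variant Z is higher in aggregate. Whether to stratify depends on how user tenure relates to the variant.
User tenure here is a post-treatment variable shaped by the variant; conditioning on it would introduce bias rather than remove it. The overall comparison is the causal one.
Pooled: Variant V 22.0% vs Variant Z 34.7%; Variant Z is higher overall.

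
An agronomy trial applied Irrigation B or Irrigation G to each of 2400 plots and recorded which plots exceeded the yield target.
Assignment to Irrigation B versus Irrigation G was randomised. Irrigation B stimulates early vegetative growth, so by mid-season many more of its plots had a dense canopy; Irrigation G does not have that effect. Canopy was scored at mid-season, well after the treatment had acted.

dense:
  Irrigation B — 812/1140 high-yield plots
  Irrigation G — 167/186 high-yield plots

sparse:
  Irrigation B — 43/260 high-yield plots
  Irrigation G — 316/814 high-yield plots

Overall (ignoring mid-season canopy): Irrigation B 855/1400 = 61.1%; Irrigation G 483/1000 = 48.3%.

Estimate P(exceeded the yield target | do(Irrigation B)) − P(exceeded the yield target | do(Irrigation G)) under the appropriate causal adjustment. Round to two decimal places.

+0.13

The mid-season canopy-specific comparison favours Irrigation G throughout, but the pooled figures favour Irrigation B. The question is whether to condition on mid-season canopy.
The distribution of mid-season canopy is itself part of what the irrigation does — it is an intermediate outcome. Holding it fixed would remove that part of the effect; the total effect is the pooled difference.
The causal difference is the pooled difference: 0.611 − 0.483 = +0.128.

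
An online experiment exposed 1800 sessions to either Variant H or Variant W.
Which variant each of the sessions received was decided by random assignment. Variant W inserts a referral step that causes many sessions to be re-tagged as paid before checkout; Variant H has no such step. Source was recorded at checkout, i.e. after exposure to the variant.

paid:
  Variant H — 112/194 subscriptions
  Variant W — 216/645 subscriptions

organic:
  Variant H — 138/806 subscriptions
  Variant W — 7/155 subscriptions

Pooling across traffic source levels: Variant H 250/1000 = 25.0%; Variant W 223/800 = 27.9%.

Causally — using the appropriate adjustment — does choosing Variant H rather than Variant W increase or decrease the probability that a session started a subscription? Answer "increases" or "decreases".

decreases

Variant H is higher inside every traffic source stratum but Variant W is higher in aggregate. Whether to stratify depends on how traffic source relates to the variant.
The distribution of traffic source is itself part of what the variant does — it is an intermediate outcome. Holding it fixed would remove that part of the effect; the total effect is the pooled difference.
Pooled: Variant H 25.0% vs Variant W 27.9%; Variant W is higher overall.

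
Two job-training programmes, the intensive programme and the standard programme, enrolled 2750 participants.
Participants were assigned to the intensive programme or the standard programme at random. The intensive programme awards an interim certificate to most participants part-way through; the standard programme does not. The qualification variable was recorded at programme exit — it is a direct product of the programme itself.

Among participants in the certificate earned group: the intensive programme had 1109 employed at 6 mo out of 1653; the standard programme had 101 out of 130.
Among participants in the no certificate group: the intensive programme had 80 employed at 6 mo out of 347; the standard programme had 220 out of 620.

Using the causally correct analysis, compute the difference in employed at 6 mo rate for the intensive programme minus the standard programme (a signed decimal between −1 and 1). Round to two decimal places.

+0.17

Qualification attained during the programme here is a post-treatment variable shaped by the programme; conditioning on it would introduce bias rather than remove it. The overall comparison is the causal one.
The causal difference is the pooled difference: 0.595 − 0.428 = +0.167.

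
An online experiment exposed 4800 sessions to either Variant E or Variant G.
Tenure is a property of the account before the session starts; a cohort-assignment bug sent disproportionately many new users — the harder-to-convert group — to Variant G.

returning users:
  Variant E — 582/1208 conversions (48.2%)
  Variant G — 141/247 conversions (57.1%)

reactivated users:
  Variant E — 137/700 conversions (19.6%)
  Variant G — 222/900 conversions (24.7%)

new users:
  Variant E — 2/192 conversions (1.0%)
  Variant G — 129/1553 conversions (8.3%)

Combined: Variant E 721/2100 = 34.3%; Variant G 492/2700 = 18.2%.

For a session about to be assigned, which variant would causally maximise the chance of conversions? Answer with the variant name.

Variant G

The stratified and pooled comparisons disagree (Variant G wins within each user tenure; Variant E wins overall), so the answer turns on the causal role of user tenure.
The imbalance in user tenure arose from how sessions were allocated, not from anything the variant did; and user tenure independently affects the outcome. The pooled gap is confounded — condition on user tenure.
Within each level — returning users: 48.2% vs 57.1%; reactivated users: 19.6% vs 24.7%; new users: 1.0% vs 8.3% — Variant G is higher every time.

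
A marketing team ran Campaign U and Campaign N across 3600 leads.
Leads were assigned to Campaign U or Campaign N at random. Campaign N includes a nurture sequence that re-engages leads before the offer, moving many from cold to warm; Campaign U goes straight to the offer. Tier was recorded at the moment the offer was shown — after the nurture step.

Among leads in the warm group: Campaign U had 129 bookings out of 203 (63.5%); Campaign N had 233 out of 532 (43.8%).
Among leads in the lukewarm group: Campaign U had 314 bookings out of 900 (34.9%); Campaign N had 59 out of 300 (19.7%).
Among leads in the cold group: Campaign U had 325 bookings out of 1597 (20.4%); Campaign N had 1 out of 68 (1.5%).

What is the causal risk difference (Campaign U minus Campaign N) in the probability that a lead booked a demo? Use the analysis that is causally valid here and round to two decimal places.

Engagement tier is downstream of the campaign. One should not condition on a consequence of treatment, so the overall rates are the right comparison.
The causal difference is the pooled difference: 0.284 − 0.326 = -0.041.

-0.04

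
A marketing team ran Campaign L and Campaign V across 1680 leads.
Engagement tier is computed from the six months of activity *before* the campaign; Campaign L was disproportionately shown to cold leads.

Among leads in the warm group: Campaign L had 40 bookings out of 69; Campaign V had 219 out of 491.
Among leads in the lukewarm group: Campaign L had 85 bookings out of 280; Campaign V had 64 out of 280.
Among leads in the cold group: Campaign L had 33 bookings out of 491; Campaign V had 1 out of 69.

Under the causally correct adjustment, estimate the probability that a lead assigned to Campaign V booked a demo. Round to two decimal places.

The stratified and pooled comparisons disagree (Campaign L wins within each engagement tier; Campaign V wins overall), so the answer turns on the causal role of engagement tier.
Engagement tier is set before the campaign has any effect — it is not caused by the campaign — and it independently drives the outcome. That makes it a confounder, so the causal comparison is within engagement tier levels.
Standardising Campaign V to the population engagement tier mix: 0.333·219/491 + 0.333·64/280 + 0.333·1/69 = 0.230.

0.23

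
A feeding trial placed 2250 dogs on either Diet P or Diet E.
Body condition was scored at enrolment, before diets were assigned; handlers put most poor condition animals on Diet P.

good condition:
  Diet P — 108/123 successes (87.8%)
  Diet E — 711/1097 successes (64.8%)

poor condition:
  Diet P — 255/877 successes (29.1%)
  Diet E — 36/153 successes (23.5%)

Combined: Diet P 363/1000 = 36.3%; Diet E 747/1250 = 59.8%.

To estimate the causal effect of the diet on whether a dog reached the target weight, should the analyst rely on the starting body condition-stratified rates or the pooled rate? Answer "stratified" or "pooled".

stratified

Starting body condition satisfies the back-door criterion: it is not a descendant of the diet, and it blocks the spurious path from diet to outcome. Adjusting for it (i.e., using the within-starting body condition rates) gives the causal effect.
Within each level — good condition: 87.8% vs 64.8%; poor condition: 29.1% vs 23.5% — Diet P is higher every time.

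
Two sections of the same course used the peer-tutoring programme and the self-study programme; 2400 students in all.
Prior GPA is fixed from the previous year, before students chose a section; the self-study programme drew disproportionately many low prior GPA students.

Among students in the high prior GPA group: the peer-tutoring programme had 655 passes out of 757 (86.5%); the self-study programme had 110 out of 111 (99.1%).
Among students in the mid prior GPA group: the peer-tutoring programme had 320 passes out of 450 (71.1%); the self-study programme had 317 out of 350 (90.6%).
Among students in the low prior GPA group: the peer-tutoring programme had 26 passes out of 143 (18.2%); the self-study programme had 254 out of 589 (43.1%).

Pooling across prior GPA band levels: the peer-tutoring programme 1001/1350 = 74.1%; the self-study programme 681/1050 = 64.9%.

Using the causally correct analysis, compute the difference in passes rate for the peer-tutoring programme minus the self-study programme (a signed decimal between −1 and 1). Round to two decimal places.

Prior GPA band is set before the teaching method has any effect — it is not caused by the teaching method — and it independently drives the outcome. That makes it a confounder, so the causal comparison is within prior GPA band levels.
Adjusting over the population distribution of prior GPA band: 0.362·(0.865−0.991) + 0.333·(0.711−0.906) + 0.305·(0.182−0.431) = -0.186.

-0.19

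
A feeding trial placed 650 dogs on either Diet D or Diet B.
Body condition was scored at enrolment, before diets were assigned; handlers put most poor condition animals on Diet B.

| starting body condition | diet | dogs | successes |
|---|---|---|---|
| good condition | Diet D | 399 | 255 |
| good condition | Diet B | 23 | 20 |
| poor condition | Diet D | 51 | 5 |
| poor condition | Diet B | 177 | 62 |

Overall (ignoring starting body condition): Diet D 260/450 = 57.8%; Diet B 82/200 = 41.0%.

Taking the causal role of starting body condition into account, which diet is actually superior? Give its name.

Diet B

Here starting body condition is a common cause — it drives both which diet a case falls under and the outcome. The crude comparison mixes populations; the stratum-specific rates are the causally relevant ones.
Within each level — good condition: 63.9% vs 87.0%; poor condition: 9.8% vs 35.0% — Diet B is higher every time.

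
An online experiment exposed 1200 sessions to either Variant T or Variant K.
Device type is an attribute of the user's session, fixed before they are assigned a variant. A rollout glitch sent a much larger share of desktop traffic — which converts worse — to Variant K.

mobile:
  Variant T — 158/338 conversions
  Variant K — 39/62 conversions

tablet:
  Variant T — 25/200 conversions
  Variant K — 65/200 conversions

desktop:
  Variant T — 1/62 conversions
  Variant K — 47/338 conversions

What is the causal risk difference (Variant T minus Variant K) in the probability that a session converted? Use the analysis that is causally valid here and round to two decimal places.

-0.16

Device type differs across variants for reasons unrelated to any effect of the variant itself, and it separately predicts the outcome — a classic confounder. We must compare within device type levels.
Adjusting over the population distribution of device type: 0.333·(0.467−0.629) + 0.333·(0.125−0.325) + 0.333·(0.016−0.139) = -0.162.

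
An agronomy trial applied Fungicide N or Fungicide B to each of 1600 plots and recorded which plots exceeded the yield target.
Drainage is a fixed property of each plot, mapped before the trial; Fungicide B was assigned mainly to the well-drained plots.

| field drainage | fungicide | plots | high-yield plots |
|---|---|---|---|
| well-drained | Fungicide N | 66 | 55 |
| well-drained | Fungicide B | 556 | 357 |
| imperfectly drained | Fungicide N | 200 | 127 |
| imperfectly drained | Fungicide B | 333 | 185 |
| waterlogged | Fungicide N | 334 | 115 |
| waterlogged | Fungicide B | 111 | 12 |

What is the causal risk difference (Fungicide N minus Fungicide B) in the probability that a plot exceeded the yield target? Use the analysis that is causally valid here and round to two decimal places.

+0.17

The field drainage-specific comparison favours Fungicide N throughout, but the pooled figures favour Fungicide B. The question is whether to condition on field drainage.
The imbalance in field drainage arose from how plots were allocated, not from anything the fungicide did; and field drainage independently affects the outcome. The pooled gap is confounded — condition on field drainage.
Adjusting over the population distribution of field drainage: 0.389·(0.833−0.642) + 0.333·(0.635−0.556) + 0.278·(0.344−0.108) = +0.167.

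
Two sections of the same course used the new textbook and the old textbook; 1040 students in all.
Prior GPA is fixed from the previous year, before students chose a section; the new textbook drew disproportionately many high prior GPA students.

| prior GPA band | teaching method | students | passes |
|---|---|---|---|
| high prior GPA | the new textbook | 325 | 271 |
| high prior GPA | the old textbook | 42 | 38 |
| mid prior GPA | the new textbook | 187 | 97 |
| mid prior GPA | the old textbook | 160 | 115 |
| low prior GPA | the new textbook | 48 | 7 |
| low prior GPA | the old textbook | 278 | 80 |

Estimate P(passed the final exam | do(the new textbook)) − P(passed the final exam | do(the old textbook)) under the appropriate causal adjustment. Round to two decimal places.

Prior GPA band is set before the teaching method has any effect — it is not caused by the teaching method — and it independently drives the outcome. That makes it a confounder, so the causal comparison is within prior GPA band levels.
Adjusting over the population distribution of prior GPA band: 0.353·(0.834−0.905) + 0.334·(0.519−0.719) + 0.313·(0.146−0.288) = -0.136.

-0.14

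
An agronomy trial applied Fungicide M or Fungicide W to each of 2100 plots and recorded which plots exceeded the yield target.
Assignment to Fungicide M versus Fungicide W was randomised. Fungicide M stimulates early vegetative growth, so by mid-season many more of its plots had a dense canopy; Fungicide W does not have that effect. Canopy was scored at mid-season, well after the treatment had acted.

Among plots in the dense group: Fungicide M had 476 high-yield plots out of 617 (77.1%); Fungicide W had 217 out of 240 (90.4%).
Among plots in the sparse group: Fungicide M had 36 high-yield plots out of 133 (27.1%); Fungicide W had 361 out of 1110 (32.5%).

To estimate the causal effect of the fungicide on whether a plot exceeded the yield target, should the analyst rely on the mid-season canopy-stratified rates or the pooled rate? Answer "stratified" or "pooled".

pooled

The mid-season canopy-specific comparison favours Fungicide W throughout, but the pooled figures favour Fungicide M. The question is whether to condition on mid-season canopy.
Mid-season canopy here is a post-treatment variable shaped by the fungicide; conditioning on it would introduce bias rather than remove it. The overall comparison is the causal one.
Pooled: Fungicide M 68.3% vs Fungicide W 42.8%; Fungicide M is higher overall.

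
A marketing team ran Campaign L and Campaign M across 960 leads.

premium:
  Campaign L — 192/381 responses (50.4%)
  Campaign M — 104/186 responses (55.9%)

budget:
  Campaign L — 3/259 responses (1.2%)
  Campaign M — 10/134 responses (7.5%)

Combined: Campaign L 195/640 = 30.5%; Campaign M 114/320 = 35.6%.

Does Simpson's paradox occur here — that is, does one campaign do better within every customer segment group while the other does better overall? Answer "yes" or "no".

Within each customer segment level (premium 50.4% vs 55.9%; budget 1.2% vs 7.5%), Campaign M has the higher rate every time. Pooled: 30.5% vs 35.6% — Campaign M has the higher rate overall. They agree.

no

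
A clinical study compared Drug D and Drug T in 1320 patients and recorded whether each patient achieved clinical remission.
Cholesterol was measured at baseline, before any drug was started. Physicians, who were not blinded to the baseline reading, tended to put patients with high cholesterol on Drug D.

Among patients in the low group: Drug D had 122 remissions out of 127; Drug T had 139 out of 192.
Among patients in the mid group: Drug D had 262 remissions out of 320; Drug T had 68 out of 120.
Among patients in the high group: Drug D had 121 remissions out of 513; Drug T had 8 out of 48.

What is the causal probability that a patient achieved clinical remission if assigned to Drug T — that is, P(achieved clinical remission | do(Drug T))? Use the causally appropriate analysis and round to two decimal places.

0.43

Cholesterol differs across drugs for reasons unrelated to any effect of the drug itself, and it separately predicts the outcome — a classic confounder. We must compare within cholesterol levels.
Standardising Drug T to the population cholesterol mix: 0.242·139/192 + 0.333·68/120 + 0.425·8/48 = 0.435.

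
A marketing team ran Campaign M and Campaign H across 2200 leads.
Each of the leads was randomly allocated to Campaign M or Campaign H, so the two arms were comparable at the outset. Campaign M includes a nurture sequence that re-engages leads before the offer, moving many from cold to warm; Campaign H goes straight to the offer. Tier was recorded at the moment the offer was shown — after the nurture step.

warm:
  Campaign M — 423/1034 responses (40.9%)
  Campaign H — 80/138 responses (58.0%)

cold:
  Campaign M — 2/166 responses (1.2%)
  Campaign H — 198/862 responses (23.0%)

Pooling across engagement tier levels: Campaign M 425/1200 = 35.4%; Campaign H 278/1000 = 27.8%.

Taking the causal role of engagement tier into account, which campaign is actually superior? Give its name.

Campaign M

Engagement tier is recorded after the campaign and is itself shifted by it — it sits on the causal path from campaign to outcome. Conditioning on a mediator would strip out part of the effect we want; the pooled comparison gives the total causal effect.
Pooled: Campaign M 35.4% vs Campaign H 27.8%; Campaign M is higher overall.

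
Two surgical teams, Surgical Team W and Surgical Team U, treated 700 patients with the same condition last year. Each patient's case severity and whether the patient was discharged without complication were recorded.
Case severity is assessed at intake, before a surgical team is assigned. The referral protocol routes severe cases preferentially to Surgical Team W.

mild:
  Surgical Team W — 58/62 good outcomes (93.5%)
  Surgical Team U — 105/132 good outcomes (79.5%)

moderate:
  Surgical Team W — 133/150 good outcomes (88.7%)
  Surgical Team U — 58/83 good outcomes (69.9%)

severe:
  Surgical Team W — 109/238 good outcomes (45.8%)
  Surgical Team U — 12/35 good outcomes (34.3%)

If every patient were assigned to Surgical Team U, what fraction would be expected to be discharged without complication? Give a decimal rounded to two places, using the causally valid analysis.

The imbalance in case severity arose from how patients were allocated, not from anything the surgical team did; and case severity independently affects the outcome. The pooled gap is confounded — condition on case severity.
Standardising Surgical Team U to the population case severity mix: 0.277·105/132 + 0.333·58/83 + 0.390·12/35 = 0.587.

0.59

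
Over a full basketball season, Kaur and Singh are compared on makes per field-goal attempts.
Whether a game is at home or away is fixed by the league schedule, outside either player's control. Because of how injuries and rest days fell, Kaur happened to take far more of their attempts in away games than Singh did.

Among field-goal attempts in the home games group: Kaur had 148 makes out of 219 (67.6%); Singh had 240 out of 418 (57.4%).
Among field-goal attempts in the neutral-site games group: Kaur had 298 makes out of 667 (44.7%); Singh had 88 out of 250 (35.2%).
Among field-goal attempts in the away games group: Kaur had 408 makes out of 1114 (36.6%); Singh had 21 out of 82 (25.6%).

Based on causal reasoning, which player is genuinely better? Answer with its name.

Kaur

The imbalance in game venue arose from how field-goal attempts were allocated, not from anything the player did; and game venue independently affects the outcome. The pooled gap is confounded — condition on game venue.
Within each level — home games: 67.6% vs 57.4%; neutral-site games: 44.7% vs 35.2%; away games: 36.6% vs 25.6% — Kaur is higher every time.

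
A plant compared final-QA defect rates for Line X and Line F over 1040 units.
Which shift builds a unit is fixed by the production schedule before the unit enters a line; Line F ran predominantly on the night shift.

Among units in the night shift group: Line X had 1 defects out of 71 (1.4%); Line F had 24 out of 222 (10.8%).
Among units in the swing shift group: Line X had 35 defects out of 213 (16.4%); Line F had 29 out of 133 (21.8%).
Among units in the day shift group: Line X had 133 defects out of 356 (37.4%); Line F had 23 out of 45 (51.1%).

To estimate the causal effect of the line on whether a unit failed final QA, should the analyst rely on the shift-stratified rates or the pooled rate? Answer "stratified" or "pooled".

The stratified and pooled comparisons disagree (Line X wins within each shift; Line F wins overall), so the answer turns on the causal role of shift.
Shift satisfies the back-door criterion: it is not a descendant of the line, and it blocks the spurious path from line to outcome. Adjusting for it (i.e., using the within-shift rates) gives the causal effect.
Within each level — night shift: 1.4% vs 10.8%; swing shift: 16.4% vs 21.8%; day shift: 37.4% vs 51.1% — Line X is lower every time.

stratified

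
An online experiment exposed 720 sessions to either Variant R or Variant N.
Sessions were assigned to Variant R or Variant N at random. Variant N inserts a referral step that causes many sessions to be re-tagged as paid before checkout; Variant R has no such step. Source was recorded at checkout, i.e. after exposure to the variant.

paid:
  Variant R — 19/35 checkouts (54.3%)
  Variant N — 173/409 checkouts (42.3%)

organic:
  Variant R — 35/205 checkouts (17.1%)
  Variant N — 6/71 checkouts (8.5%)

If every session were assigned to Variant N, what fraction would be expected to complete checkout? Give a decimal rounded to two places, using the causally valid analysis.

0.37

The stratified and pooled comparisons disagree (Variant R wins within each traffic source; Variant N wins overall), so the answer turns on the causal role of traffic source.
Stratifying would compare variants among sessions the variants themselves sorted into traffic source groups — a form of selection on an intermediate. The unconditioned pooled rates give the total causal effect.
So P(outcome | do(Variant N)) is just the pooled rate for Variant N: 179/480 = 0.373.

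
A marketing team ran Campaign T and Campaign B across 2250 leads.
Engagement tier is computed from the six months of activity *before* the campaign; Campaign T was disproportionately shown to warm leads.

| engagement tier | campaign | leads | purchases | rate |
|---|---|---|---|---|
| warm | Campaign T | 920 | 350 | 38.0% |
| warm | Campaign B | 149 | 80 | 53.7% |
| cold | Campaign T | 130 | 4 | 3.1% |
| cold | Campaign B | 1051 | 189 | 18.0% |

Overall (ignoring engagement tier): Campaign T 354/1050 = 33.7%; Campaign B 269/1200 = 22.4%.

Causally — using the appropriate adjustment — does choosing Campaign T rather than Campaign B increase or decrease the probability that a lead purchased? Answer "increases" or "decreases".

decreases

The engagement tier-specific comparison favours Campaign B throughout, but the pooled figures favour Campaign T. The question is whether to condition on engagement tier.
The imbalance in engagement tier arose from how leads were allocated, not from anything the campaign did; and engagement tier independently affects the outcome. The pooled gap is confounded — condition on engagement tier.
Within each level — warm: 38.0% vs 53.7%; cold: 3.1% vs 18.0% — Campaign B is higher every time.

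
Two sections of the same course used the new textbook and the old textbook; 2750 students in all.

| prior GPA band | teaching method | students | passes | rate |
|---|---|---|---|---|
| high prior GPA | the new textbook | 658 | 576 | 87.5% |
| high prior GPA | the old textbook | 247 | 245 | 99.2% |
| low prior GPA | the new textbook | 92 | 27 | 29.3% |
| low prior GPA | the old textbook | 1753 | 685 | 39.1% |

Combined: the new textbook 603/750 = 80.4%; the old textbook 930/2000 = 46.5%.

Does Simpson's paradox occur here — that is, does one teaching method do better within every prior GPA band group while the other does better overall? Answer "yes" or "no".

yes

Within each prior GPA band level (high prior GPA 87.5% vs 99.2%; low prior GPA 29.3% vs 39.1%), the old textbook has the higher rate every time. Pooled: 80.4% vs 46.5% — the new textbook has the higher rate overall. The two comparisons disagree.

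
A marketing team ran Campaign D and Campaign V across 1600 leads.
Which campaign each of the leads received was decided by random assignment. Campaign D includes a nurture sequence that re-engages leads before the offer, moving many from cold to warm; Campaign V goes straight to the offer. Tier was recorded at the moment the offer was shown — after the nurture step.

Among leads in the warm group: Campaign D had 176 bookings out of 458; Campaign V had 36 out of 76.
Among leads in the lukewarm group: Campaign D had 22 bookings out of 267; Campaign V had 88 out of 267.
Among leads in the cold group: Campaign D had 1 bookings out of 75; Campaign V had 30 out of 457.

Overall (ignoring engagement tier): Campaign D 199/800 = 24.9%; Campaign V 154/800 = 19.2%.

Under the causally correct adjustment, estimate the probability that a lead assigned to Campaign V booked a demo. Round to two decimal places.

Engagement tier here is a post-treatment variable shaped by the campaign; conditioning on it would introduce bias rather than remove it. The overall comparison is the causal one.
So P(outcome | do(Campaign V)) is just the pooled rate for Campaign V: 154/800 = 0.193.

0.19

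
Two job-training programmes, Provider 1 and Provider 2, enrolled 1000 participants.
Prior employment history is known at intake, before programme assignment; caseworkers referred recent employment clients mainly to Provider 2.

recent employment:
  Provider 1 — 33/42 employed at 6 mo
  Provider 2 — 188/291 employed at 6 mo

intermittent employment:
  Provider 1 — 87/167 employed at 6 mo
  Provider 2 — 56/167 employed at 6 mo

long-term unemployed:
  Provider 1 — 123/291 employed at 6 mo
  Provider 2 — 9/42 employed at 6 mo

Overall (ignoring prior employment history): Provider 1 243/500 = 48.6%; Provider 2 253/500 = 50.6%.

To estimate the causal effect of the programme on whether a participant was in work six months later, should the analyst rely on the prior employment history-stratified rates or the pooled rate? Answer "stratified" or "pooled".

Nothing the programme does changes prior employment history; the imbalance is an allocation artefact. With prior employment history also predicting the outcome, the pooled figure is confounded, and the within-stratum comparison is the causal one.
Within each level — recent employment: 78.6% vs 64.6%; intermittent employment: 52.1% vs 33.5%; long-term unemployed: 42.3% vs 21.4% — Provider 1 is higher every time.

stratified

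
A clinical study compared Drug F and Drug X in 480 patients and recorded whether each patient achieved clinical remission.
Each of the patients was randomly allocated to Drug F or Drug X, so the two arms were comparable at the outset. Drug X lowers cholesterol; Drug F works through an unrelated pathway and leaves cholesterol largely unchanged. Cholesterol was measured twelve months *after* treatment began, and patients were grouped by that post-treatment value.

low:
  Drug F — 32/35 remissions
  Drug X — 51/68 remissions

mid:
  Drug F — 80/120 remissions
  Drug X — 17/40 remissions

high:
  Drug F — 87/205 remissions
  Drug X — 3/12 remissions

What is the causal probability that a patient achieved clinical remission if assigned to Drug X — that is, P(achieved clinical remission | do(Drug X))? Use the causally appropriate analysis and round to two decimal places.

0.59

The cholesterol-specific comparison favours Drug F throughout, but the pooled figures favour Drug X. The question is whether to condition on cholesterol.
Cholesterol here is a post-treatment variable shaped by the drug; conditioning on it would introduce bias rather than remove it. The overall comparison is the causal one.
So P(outcome | do(Drug X)) is just the pooled rate for Drug X: 71/120 = 0.592.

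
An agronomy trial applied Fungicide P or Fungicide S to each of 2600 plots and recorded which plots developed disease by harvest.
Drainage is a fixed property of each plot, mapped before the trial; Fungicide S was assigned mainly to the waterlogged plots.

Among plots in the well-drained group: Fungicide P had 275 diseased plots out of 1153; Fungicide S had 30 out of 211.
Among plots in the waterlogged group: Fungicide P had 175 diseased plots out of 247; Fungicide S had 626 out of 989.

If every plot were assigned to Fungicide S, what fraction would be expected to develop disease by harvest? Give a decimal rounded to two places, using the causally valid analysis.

0.38

The field drainage-specific comparison favours Fungicide S throughout, but the pooled figures favour Fungicide P. The question is whether to condition on field drainage.
Field drainage is set before the fungicide has any effect — it is not caused by the fungicide — and it independently drives the outcome. That makes it a confounder, so the causal comparison is within field drainage levels.
Standardising Fungicide S to the population field drainage mix: 0.525·30/211 + 0.475·626/989 = 0.375.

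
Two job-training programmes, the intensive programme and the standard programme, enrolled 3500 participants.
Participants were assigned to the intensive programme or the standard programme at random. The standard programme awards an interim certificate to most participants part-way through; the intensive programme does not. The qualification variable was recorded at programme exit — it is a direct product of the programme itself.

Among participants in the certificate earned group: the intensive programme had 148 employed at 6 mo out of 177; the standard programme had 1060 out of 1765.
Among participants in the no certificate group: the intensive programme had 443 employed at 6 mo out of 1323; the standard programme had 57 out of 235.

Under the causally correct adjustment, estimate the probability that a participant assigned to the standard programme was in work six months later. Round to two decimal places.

0.56

The stratified and pooled comparisons disagree (the intensive programme wins within each qualification attained during the programme; the standard programme wins overall), so the answer turns on the causal role of qualification attained during the programme.
Stratifying would compare programmes among participants the programmes themselves sorted into qualification attained during the programme groups — a form of selection on an intermediate. The unconditioned pooled rates give the total causal effect.
So P(outcome | do(the standard programme)) is just the pooled rate for the standard programme: 1117/2000 = 0.558.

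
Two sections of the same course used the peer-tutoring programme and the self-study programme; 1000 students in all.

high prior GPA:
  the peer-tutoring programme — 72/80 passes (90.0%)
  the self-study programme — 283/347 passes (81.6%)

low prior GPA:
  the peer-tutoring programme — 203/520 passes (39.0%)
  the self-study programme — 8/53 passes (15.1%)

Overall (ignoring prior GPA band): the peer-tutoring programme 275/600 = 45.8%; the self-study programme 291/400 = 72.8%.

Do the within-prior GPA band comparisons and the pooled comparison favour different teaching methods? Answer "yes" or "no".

Within each prior GPA band level (high prior GPA 90.0% vs 81.6%; low prior GPA 39.0% vs 15.1%), the peer-tutoring programme has the higher rate every time. Pooled: 45.8% vs 72.8% — the self-study programme has the higher rate overall. The two comparisons disagree.

yes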